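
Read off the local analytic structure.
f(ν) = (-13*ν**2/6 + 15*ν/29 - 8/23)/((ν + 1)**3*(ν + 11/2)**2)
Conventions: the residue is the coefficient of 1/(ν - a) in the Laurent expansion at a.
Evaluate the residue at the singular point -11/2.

At the order-2 pole -11/2 set g(ν) = (ν - (-11/2))^2*f(ν) = (-13*ν**2/6 + 15*ν/29 - 8/23)/(ν + 1)**3.
Order-2 pole: residue = g'(a); g'(-11/2) = 1031186/4376187, so the residue is 1031186/4376187.

The residue is 1031186/4376187.


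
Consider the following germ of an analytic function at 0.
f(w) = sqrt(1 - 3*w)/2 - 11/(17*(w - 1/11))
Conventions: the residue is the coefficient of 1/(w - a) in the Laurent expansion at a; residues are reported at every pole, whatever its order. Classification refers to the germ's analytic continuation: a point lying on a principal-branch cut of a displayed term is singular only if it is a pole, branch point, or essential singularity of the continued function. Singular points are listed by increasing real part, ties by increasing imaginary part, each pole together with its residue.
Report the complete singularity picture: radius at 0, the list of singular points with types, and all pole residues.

Radius of convergence at 0: 1/11.
At 1/11: a pole of order 1; residue -11/17.
At 1/3: an algebraic (square-root) branch point.

Denominator factor (w - 1/11): pole of order 1 at 1/11, modulus 1/11.
Branch term (1/2)*sqrt(1 - w/(1/3)): its argument vanishes at w = 1/3, a square-root branch point, modulus 1/3.
The radius of convergence is the smallest modulus among the singular points: 1/11.
The branch term is analytic at 1/11 and contributes nothing to the residue; only the rational part matters.
At the order-1 pole 1/11 set g(w) = (w - (1/11))*(rational part) = -11/17.
Simple pole: residue = g(a) at a = 1/11, which is -11/17.
List the singular points by increasing real part (a conjugate pair: the negative imaginary part first).


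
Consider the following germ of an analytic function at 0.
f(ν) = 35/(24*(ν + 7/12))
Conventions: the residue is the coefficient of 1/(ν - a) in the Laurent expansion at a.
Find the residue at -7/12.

At the order-1 pole -7/12 set g(ν) = (ν - (-7/12))*f(ν) = 35/24.
Simple pole: residue = g(a) at a = -7/12, which is 35/24.

The residue is 35/24.


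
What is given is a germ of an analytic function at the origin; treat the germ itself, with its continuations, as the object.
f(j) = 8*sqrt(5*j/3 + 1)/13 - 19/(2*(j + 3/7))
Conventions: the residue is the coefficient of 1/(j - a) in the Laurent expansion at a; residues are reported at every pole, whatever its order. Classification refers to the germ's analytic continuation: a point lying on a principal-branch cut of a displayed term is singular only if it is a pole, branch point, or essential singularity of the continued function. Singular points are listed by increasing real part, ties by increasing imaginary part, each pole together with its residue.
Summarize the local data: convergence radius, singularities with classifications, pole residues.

Radius of convergence at 0: 3/7.
At -3/5: an algebraic (square-root) branch point.
At -3/7: a pole of order 1; residue -19/2.

Denominator factor (j + 3/7): pole of order 1 at -3/7, modulus 3/7.
Branch term (8/13)*sqrt(1 - j/(-3/5)): its argument vanishes at j = -3/5, a square-root branch point, modulus 3/5.
The radius of convergence is the smallest modulus among the singular points: 3/7.
The branch term is analytic at -3/7 and contributes nothing to the residue; only the rational part matters.
At the order-1 pole -3/7 set g(j) = (j - (-3/7))*(rational part) = -19/2.
Simple pole: residue = g(a) at a = -3/7, which is -19/2.
List the singular points by increasing real part (a conjugate pair: the negative imaginary part first).


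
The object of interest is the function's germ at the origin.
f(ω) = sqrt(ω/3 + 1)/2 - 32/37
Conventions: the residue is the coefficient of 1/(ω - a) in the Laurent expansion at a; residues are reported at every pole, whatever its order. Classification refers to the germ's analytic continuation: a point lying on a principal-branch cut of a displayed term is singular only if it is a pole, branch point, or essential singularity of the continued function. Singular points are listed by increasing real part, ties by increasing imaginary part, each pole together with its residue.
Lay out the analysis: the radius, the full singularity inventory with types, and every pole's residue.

Branch term (1/2)*sqrt(1 - ω/(-3)): its argument vanishes at ω = -3, a square-root branch point, modulus 3.
The radius of convergence is the smallest modulus among the singular points: 3.

Radius of convergence at 0: 3.
At -3: an algebraic (square-root) branch point.


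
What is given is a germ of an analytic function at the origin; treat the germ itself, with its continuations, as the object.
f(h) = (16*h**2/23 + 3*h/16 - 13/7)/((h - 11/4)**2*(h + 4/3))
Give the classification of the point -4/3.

The denominator factor h + 4/3 vanishes at -4/3 and appears to the power 1; the numerator there equals -5045/5796, nonzero, and no other factor vanishes.
Hence a pole whose order is the multiplicity, 1.

The point is a pole of order 1.


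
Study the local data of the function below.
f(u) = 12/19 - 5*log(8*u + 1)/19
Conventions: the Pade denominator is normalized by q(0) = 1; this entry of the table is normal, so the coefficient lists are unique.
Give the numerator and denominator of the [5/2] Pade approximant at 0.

The Pade approximant has numerator coefficients [12/19, 680/133, 480/133, -5120/399, 5120/399, -16384/1197]; denominator coefficients [1, 80/7, 640/21].

Taylor coefficients needed (expand at 0): a_0 = 12/19, a_1 = -40/19, a_2 = 160/19, a_3 = -2560/57, a_4 = 5120/19, a_5 = -32768/19, a_6 = 655360/57, a_7 = -10485760/133.
Write the denominator as Q(u) = 1 + q1*u + q2*u^2. Requiring Q*f - P = O(u^8) with deg P <= 5 kills the coefficients of u^6..u^7 in Q*f:
  u^6: a_6 + q1*a_5 + q2*a_4 = 0, i.e. 655360/57 + (-32768/19)*q1 + (5120/19)*q2 = 0.
  u^7: a_7 + q1*a_6 + q2*a_5 = 0, i.e. -10485760/133 + (655360/57)*q1 + (-32768/19)*q2 = 0.
Solving this linear system: q1 = 80/7, q2 = 640/21.
The numerator is Q*f truncated at degree 5: P0 = a_0 = 12/19; P1 = a_1 + q1*a_0 = 680/133; P2 = a_2 + q1*a_1 + q2*a_0 = 480/133; P3 = a_3 + q1*a_2 + q2*a_1 = -5120/399; P4 = a_4 + q1*a_3 + q2*a_2 = 5120/399; P5 = a_5 + q1*a_4 + q2*a_3 = -16384/1197.


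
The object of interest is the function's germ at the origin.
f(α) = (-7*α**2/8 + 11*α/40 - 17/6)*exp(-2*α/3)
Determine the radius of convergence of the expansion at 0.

The radius of convergence is infinite.

The factor exp(-2*α/3) is entire and contributes no finite singular point.
The polynomial part has no poles.
No finite singular points: the Taylor series at 0 converges everywhere.


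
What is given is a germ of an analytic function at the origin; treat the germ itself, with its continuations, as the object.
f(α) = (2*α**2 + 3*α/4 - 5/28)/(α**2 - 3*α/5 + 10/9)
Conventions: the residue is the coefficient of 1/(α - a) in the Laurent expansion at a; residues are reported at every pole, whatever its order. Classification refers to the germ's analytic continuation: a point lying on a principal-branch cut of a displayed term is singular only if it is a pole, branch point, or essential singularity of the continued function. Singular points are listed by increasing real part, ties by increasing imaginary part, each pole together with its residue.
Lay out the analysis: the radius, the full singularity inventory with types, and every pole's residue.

Radius of convergence at 0: (1/3)*sqrt(10).
At (3/10) - ((1/30)*sqrt(919))*i: a pole of order 1; residue (39/40) - ((22879/771960)*sqrt(919))*i.
At (3/10) + ((1/30)*sqrt(919))*i: a pole of order 1; residue (39/40) + ((22879/771960)*sqrt(919))*i.

Denominator factor (α**2 - 3*α/5 + 10/9): discriminant -919/225, complex-conjugate roots (3/10) + ((1/30)*sqrt(919))*i and (3/10) - ((1/30)*sqrt(919))*i; poles of order 1, moduli (1/3)*sqrt(10) and (1/3)*sqrt(10).
The radius of convergence is the smallest modulus among the singular points: (1/3)*sqrt(10).
The factor α**2 - 3*α/5 + 10/9 splits as (α - a)(α - a') with a = (3/10) - ((1/30)*sqrt(919))*i, a' = (3/10) + ((1/30)*sqrt(919))*i. At the order-1 pole a set g(α) = (α - a)*f(α) = [2*α**2 + 3*α/4 - 5/28] / (α - a').
Simple pole: residue = g(a) at a = (3/10) - ((1/30)*sqrt(919))*i, which is (39/40) - ((22879/771960)*sqrt(919))*i.
The factor α**2 - 3*α/5 + 10/9 splits as (α - a)(α - a') with a = (3/10) + ((1/30)*sqrt(919))*i, a' = (3/10) - ((1/30)*sqrt(919))*i. At the order-1 pole a set g(α) = (α - a)*f(α) = [2*α**2 + 3*α/4 - 5/28] / (α - a').
Simple pole: residue = g(a) at a = (3/10) + ((1/30)*sqrt(919))*i, which is (39/40) + ((22879/771960)*sqrt(919))*i.
List the singular points by increasing real part (a conjugate pair: the negative imaginary part first).


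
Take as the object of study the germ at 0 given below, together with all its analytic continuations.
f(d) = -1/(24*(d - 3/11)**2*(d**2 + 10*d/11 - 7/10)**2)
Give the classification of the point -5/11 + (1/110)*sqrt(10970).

The denominator factor d**2 + 10*d/11 - 7/10 vanishes at -5/11 + (1/110)*sqrt(10970) and appears to the power 2; the numerator there equals -1/24, nonzero, and no other factor vanishes.
Hence a pole whose order is the multiplicity, 2.

The point is a pole of order 2.


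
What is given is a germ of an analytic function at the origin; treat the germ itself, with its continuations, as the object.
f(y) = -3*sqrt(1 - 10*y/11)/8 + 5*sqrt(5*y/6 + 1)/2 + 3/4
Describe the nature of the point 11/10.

The term (-3/8)*sqrt(1 - y/(11/10)) has argument 1 - 11/10/(11/10) = 0 at 11/10: a square-root (algebraic, two-sheeted) branch point; the remaining terms are analytic or single-valued there.

The point is an algebraic (square-root) branch point.


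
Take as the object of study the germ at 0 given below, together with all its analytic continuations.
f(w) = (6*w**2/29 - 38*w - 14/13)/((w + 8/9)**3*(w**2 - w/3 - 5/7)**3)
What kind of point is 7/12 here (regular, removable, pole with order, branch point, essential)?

Denominator factors: w + 8/9 = 53/36 at w = 7/12; w**2 - w/3 - 5/7 = -191/336 at w = 7/12 — none vanishes.
So the germ continues analytically to 7/12.

The point is a regular point.


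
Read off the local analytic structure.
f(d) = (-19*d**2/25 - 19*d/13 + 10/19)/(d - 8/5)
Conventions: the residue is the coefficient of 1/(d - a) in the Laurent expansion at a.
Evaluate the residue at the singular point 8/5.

At the order-1 pole 8/5 set g(d) = (d - (8/5))*f(d) = -19*d**2/25 - 19*d/13 + 10/19.
Simple pole: residue = g(a) at a = 8/5, which is -580102/154375.

The residue is -580102/154375.


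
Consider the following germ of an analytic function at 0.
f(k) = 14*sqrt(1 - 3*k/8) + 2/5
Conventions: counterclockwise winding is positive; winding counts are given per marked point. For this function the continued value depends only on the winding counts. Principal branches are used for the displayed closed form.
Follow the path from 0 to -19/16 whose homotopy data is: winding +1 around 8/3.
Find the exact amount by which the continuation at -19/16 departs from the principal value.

Continued minus principal equals -(7/4)*sqrt(370).

The rational part is single-valued and drops out of the difference; each branch term changes only by its own monodromy.
(14)*sqrt(1 - k/(8/3)): winding +1 is odd, the square root flips sign, contributing -2*(14)*sqrt(1 - (-19/16)/(8/3)) = -2*(14)*sqrt(185/128) = -(7/4)*sqrt(370).
Summing the contributions at k = -19/16 gives -(7/4)*sqrt(370).


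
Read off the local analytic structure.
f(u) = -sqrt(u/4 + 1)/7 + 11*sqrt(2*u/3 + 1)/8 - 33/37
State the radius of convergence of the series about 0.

Branch term (11/8)*sqrt(1 - u/(-3/2)): its argument vanishes at u = -3/2, a square-root branch point, modulus 3/2.
Branch term (-1/7)*sqrt(1 - u/(-4)): its argument vanishes at u = -4, a square-root branch point, modulus 4.
The radius of convergence is the smallest modulus among the singular points: 3/2.

The radius of convergence is 3/2.


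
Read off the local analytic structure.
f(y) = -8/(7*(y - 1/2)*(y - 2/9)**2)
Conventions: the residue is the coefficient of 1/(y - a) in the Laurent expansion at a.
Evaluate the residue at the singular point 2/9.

The residue is 2592/175.

At the order-2 pole 2/9 set g(y) = (y - (2/9))^2*f(y) = -8/(7*(y - 1/2)).
Order-2 pole: residue = g'(a); g'(2/9) = 2592/175, so the residue is 2592/175.


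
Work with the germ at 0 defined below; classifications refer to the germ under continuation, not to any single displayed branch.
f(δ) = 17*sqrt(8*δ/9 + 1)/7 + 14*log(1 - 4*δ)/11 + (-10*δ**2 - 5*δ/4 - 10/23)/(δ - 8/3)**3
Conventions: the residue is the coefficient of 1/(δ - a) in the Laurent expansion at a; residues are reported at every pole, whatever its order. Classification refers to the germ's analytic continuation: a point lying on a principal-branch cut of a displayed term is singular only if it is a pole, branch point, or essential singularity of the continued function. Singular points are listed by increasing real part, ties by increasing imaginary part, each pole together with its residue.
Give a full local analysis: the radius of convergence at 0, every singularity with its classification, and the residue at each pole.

Denominator factor (δ - 8/3)^3: pole of order 3 at 8/3, modulus 8/3.
Branch term (17/7)*sqrt(1 - δ/(-9/8)): its argument vanishes at δ = -9/8, a square-root branch point, modulus 9/8.
Branch term (14/11)*log(1 - δ/(1/4)): its argument vanishes at δ = 1/4, a logarithmic branch point, modulus 1/4.
The radius of convergence is the smallest modulus among the singular points: 1/4.
The branch terms are analytic at 8/3 and contribute nothing to the residue; only the rational part matters.
At the order-3 pole 8/3 set g(δ) = (δ - (8/3))^3*(rational part) = -10*δ**2 - 5*δ/4 - 10/23.
Order-3 pole: residue = g''(a)/2; g''(8/3) = -20, so the residue is -10.
List the singular points by increasing real part (a conjugate pair: the negative imaginary part first).

Radius of convergence at 0: 1/4.
At -9/8: an algebraic (square-root) branch point.
At 1/4: a logarithmic branch point.
At 8/3: a pole of order 3; residue -10.


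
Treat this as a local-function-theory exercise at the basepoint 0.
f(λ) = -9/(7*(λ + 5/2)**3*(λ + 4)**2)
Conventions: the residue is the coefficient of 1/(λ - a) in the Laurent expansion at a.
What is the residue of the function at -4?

The residue is 16/21.

At the order-2 pole -4 set g(λ) = (λ - (-4))^2*f(λ) = -9/(7*(λ + 5/2)**3).
Order-2 pole: residue = g'(a); g'(-4) = 16/21, so the residue is 16/21.


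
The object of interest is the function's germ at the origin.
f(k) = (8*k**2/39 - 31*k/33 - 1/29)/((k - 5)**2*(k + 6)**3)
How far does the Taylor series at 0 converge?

Denominator factor (k - 5)^2: pole of order 2 at 5, modulus 5.
Denominator factor (k + 6)^3: pole of order 3 at -6, modulus 6.
The radius of convergence is the smallest modulus among the singular points: 5.

The radius of convergence is 5.


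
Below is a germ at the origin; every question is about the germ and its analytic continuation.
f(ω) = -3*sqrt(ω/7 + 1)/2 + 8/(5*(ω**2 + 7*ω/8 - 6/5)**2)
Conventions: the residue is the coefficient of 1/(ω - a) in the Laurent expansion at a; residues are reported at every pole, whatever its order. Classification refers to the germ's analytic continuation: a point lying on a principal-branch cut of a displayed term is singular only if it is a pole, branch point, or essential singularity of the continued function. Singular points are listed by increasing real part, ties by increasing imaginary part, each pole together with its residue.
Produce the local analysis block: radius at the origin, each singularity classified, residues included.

Radius of convergence at 0: -7/16 + (1/80)*sqrt(8905).
At -7: an algebraic (square-root) branch point.
At -7/16 - (1/80)*sqrt(8905): a pole of order 2; residue (8192/3171961)*sqrt(8905).
At -7/16 + (1/80)*sqrt(8905): a pole of order 2; residue -(8192/3171961)*sqrt(8905).

Denominator factor (ω**2 + 7*ω/8 - 6/5)^2: discriminant 1781/320, real irrational roots -7/16 + (1/80)*sqrt(8905) and -7/16 - (1/80)*sqrt(8905); poles of order 2, moduli -7/16 + (1/80)*sqrt(8905) and 7/16 + (1/80)*sqrt(8905).
Branch term (-3/2)*sqrt(1 - ω/(-7)): its argument vanishes at ω = -7, a square-root branch point, modulus 7.
The radius of convergence is the smallest modulus among the singular points: -7/16 + (1/80)*sqrt(8905).
The branch term is analytic at -7/16 - (1/80)*sqrt(8905) and contributes nothing to the residue; only the rational part matters.
The factor ω**2 + 7*ω/8 - 6/5 splits as (ω - a)(ω - a') with a = -7/16 - (1/80)*sqrt(8905), a' = -7/16 + (1/80)*sqrt(8905). At the order-2 pole a set g(ω) = (ω - a)^2*(rational part) = [8/5] / (ω - a')^2.
Order-2 pole: residue = g'(a); g'(-7/16 - (1/80)*sqrt(8905)) = (8192/3171961)*sqrt(8905), so the residue is (8192/3171961)*sqrt(8905).
The branch term is analytic at -7/16 + (1/80)*sqrt(8905) and contributes nothing to the residue; only the rational part matters.
The factor ω**2 + 7*ω/8 - 6/5 splits as (ω - a)(ω - a') with a = -7/16 + (1/80)*sqrt(8905), a' = -7/16 - (1/80)*sqrt(8905). At the order-2 pole a set g(ω) = (ω - a)^2*(rational part) = [8/5] / (ω - a')^2.
Order-2 pole: residue = g'(a); g'(-7/16 + (1/80)*sqrt(8905)) = -(8192/3171961)*sqrt(8905), so the residue is -(8192/3171961)*sqrt(8905).
List the singular points by increasing real part (a conjugate pair: the negative imaginary part first).


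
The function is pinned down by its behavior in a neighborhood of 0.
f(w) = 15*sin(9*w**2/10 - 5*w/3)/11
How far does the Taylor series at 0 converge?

The radius of convergence is infinite.

The factor sin(9*w**2/10 - 5*w/3) is entire and contributes no finite singular point.
The polynomial part has no poles.
No finite singular points: the Taylor series at 0 converges everywhere.


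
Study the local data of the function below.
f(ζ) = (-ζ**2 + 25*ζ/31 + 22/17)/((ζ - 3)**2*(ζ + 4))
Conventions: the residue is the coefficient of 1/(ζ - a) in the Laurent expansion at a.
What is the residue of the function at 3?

The residue is -2339/3689.

At the order-2 pole 3 set g(ζ) = (ζ - (3))^2*f(ζ) = (-ζ**2 + 25*ζ/31 + 22/17)/(ζ + 4).
Order-2 pole: residue = g'(a); g'(3) = -2339/3689, so the residue is -2339/3689.


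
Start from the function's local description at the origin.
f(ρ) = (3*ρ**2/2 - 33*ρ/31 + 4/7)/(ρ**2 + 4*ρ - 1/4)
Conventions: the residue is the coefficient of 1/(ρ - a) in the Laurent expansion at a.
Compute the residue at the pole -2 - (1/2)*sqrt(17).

The factor ρ**2 + 4*ρ - 1/4 splits as (ρ - a)(ρ - a') with a = -2 - (1/2)*sqrt(17), a' = -2 + (1/2)*sqrt(17). At the order-1 pole a set g(ρ) = (ρ - a)*f(ρ) = [3*ρ**2/2 - 33*ρ/31 + 4/7] / (ρ - a').
Simple pole: residue = g(a) at a = -2 - (1/2)*sqrt(17), which is -219/62 - (26171/29512)*sqrt(17).

The residue is -219/62 - (26171/29512)*sqrt(17).


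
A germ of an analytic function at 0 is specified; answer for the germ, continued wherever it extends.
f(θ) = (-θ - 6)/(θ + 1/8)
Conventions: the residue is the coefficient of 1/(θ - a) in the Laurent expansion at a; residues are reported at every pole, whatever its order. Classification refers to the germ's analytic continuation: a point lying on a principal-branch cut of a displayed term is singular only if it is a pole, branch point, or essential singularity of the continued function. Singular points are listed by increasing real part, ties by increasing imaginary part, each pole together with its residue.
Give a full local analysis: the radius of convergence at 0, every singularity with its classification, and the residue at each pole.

Denominator factor (θ + 1/8): pole of order 1 at -1/8, modulus 1/8.
The radius of convergence is the smallest modulus among the singular points: 1/8.
At the order-1 pole -1/8 set g(θ) = (θ - (-1/8))*f(θ) = -θ - 6.
Simple pole: residue = g(a) at a = -1/8, which is -47/8.

Radius of convergence at 0: 1/8.
At -1/8: a pole of order 1; residue -47/8.


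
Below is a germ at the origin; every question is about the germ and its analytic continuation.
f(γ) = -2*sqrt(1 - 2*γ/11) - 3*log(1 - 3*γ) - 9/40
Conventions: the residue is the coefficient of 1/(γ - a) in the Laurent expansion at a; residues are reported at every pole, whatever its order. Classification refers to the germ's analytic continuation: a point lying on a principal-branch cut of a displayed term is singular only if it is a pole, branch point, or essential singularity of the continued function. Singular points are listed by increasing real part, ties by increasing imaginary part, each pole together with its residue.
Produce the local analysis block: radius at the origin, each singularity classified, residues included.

Radius of convergence at 0: 1/3.
At 1/3: a logarithmic branch point.
At 11/2: an algebraic (square-root) branch point.

Branch term (-2)*sqrt(1 - γ/(11/2)): its argument vanishes at γ = 11/2, a square-root branch point, modulus 11/2.
Branch term (-3)*log(1 - γ/(1/3)): its argument vanishes at γ = 1/3, a logarithmic branch point, modulus 1/3.
The radius of convergence is the smallest modulus among the singular points: 1/3.
List the singular points by increasing real part (a conjugate pair: the negative imaginary part first).


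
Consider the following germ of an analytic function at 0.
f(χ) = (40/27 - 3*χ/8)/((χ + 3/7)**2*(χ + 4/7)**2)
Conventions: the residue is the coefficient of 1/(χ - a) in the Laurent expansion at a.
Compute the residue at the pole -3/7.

The residue is -247303/216.

At the order-2 pole -3/7 set g(χ) = (χ - (-3/7))^2*f(χ) = (40/27 - 3*χ/8)/(χ + 4/7)**2.
Order-2 pole: residue = g'(a); g'(-3/7) = -247303/216, so the residue is -247303/216.


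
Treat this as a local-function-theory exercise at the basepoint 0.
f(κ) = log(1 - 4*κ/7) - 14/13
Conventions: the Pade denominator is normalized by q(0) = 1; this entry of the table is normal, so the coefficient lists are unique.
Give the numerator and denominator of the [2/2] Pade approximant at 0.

Taylor coefficients needed (expand at 0): a_0 = -14/13, a_1 = -4/7, a_2 = -8/49, a_3 = -64/1029, a_4 = -64/2401.
Write the denominator as Q(κ) = 1 + q1*κ + q2*κ^2. Requiring Q*f - P = O(κ^5) with deg P <= 2 kills the coefficients of κ^3..κ^4 in Q*f:
  κ^3: a_3 + q1*a_2 + q2*a_1 = 0, i.e. -64/1029 + (-8/49)*q1 + (-4/7)*q2 = 0.
  κ^4: a_4 + q1*a_3 + q2*a_2 = 0, i.e. -64/2401 + (-64/1029)*q1 + (-8/49)*q2 = 0.
Solving this linear system: q1 = -4/7, q2 = 8/147.
The numerator is Q*f truncated at degree 2: P0 = a_0 = -14/13; P1 = a_1 + q1*a_0 = 4/91; P2 = a_2 + q1*a_1 + q2*a_0 = 200/1911.

The Pade approximant has numerator coefficients [-14/13, 4/91, 200/1911]; denominator coefficients [1, -4/7, 8/147].


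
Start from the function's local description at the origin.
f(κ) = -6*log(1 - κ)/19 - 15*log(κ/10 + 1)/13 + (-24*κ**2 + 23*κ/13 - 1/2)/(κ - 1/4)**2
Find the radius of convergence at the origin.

Denominator factor (κ - 1/4)^2: pole of order 2 at 1/4, modulus 1/4.
Branch term (-6/19)*log(1 - κ/(1)): its argument vanishes at κ = 1, a logarithmic branch point, modulus 1.
Branch term (-15/13)*log(1 - κ/(-10)): its argument vanishes at κ = -10, a logarithmic branch point, modulus 10.
The radius of convergence is the smallest modulus among the singular points: 1/4.

The radius of convergence is 1/4.


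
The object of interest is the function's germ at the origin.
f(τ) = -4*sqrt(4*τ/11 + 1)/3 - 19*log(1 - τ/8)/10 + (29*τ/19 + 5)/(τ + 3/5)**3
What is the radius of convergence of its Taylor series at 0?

Denominator factor (τ + 3/5)^3: pole of order 3 at -3/5, modulus 3/5.
Branch term (-4/3)*sqrt(1 - τ/(-11/4)): its argument vanishes at τ = -11/4, a square-root branch point, modulus 11/4.
Branch term (-19/10)*log(1 - τ/(8)): its argument vanishes at τ = 8, a logarithmic branch point, modulus 8.
The radius of convergence is the smallest modulus among the singular points: 3/5.

The radius of convergence is 3/5.


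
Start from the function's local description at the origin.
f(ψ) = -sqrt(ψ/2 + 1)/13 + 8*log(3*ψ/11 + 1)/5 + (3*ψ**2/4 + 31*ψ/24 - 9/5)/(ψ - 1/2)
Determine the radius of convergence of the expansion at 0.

The radius of convergence is 1/2.

Denominator factor (ψ - 1/2): pole of order 1 at 1/2, modulus 1/2.
Branch term (8/5)*log(1 - ψ/(-11/3)): its argument vanishes at ψ = -11/3, a logarithmic branch point, modulus 11/3.
Branch term (-1/13)*sqrt(1 - ψ/(-2)): its argument vanishes at ψ = -2, a square-root branch point, modulus 2.
The radius of convergence is the smallest modulus among the singular points: 1/2.


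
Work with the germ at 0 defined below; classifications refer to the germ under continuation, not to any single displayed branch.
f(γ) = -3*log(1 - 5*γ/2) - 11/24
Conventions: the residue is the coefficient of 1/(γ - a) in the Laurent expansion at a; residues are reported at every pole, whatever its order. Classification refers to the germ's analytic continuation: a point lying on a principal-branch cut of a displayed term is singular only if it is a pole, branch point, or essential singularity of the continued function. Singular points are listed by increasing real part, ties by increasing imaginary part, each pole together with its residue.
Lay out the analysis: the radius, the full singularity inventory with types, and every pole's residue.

Radius of convergence at 0: 2/5.
At 2/5: a logarithmic branch point.

Branch term (-3)*log(1 - γ/(2/5)): its argument vanishes at γ = 2/5, a logarithmic branch point, modulus 2/5.
The radius of convergence is the smallest modulus among the singular points: 2/5.


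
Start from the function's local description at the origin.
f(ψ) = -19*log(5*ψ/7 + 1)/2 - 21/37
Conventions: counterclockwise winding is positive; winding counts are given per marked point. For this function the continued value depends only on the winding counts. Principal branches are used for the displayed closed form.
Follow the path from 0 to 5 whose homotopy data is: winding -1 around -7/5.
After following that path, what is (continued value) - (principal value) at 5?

The rational part is single-valued and drops out of the difference; each branch term changes only by its own monodromy.
(-19/2)*log(1 - ψ/(-7/5)): each positive loop around -7/5 adds 2*pi*i to the log, so winding -1 contributes (-19/2)*(-1)*2*pi*i = (19)*pi*i.
Summing the contributions at ψ = 5 gives (19)*pi*i.

Continued minus principal equals (19)*pi*i.


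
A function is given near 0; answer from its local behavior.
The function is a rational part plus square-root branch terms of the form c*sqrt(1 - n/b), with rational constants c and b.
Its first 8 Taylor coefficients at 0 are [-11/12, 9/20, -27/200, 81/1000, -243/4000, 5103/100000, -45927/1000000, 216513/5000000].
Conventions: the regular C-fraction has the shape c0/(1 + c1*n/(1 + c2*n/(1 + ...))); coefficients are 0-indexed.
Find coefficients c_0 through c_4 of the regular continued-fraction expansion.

Taylor coefficients (read off): a_0 = -11/12, a_1 = 9/20, a_2 = -27/200, a_3 = 81/1000, a_4 = -243/4000.
c0 = a_0 = -11/12. Peel one level at a time: if S = 1 + c*n/S' with S'(0) = 1, then c is the n-coefficient of S and S' = c*n/(S - 1).
S_1 = c0/f = 1 + (27/55)*n + (567/6050)*n^2 + ...; c1 = 27/55.
S_2 = c1*n/(S_1 - 1) = 1 + (-21/110)*n + (-9/100)*n^2 + ...; c2 = -21/110.
S_3 = c2*n/(S_2 - 1) = 1 + (-33/70)*n + (99/196)*n^2 + ...; c3 = -33/70.
S_4 = c3*n/(S_3 - 1) = 1 + (15/14)*n + ...; c4 = 15/14.

The regular C-fraction coefficients are [-11/12, 27/55, -21/110, -33/70, 15/14].


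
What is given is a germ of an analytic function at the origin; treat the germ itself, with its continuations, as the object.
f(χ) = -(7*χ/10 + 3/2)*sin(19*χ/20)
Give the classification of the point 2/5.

There is no denominator, hence no pole anywhere.
The factor -sin(19*χ/20) is entire.
So the germ continues analytically to 2/5.

The point is a regular point.


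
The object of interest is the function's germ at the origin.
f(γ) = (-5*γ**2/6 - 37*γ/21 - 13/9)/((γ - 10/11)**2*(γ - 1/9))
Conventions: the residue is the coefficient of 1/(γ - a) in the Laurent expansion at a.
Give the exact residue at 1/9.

At the order-1 pole 1/9 set g(γ) = (γ - (1/9))*f(γ) = (-5*γ**2/6 - 37*γ/21 - 13/9)/(γ - 10/11)**2.
Simple pole: residue = g(a) at a = 1/9, which is -679415/262122.

The residue is -679415/262122.


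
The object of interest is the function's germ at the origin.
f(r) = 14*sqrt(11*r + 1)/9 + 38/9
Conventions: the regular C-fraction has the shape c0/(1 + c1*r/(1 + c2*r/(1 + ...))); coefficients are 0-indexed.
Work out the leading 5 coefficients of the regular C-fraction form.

The regular C-fraction coefficients are [52/9, -77/52, 55/13, 143/80, 297/80].

Taylor coefficients (expand at 0): a_0 = 52/9, a_1 = 77/9, a_2 = -847/36, a_3 = 9317/72, a_4 = -512435/576.
c0 = a_0 = 52/9. Peel one level at a time: if S = 1 + c*r/S' with S'(0) = 1, then c is the r-coefficient of S and S' = c*r/(S - 1).
S_1 = c0/f = 1 + (-77/52)*r + (4235/676)*r^2 + ...; c1 = -77/52.
S_2 = c1*r/(S_1 - 1) = 1 + (55/13)*r + (-121/16)*r^2 + ...; c2 = 55/13.
S_3 = c2*r/(S_2 - 1) = 1 + (143/80)*r + (-42471/6400)*r^2 + ...; c3 = 143/80.
S_4 = c3*r/(S_3 - 1) = 1 + (297/80)*r + ...; c4 = 297/80.


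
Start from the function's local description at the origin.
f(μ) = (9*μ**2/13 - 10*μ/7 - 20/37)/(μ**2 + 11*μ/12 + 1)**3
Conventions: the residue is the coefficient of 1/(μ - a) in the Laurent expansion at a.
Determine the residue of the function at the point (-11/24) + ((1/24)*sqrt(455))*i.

The factor μ**2 + 11*μ/12 + 1 splits as (μ - a)(μ - a') with a = (-11/24) + ((1/24)*sqrt(455))*i, a' = (-11/24) - ((1/24)*sqrt(455))*i. At the order-3 pole a set g(μ) = (μ - a)^3*f(μ) = [9*μ**2/13 - 10*μ/7 - 20/37] / (μ - a')^3.
Order-3 pole: residue = g''(a)/2; g''((-11/24) + ((1/24)*sqrt(455))*i) = -((4443237504/317159194625)*sqrt(455))*i, so the residue is -((2221618752/317159194625)*sqrt(455))*i.

The residue is -((2221618752/317159194625)*sqrt(455))*i.


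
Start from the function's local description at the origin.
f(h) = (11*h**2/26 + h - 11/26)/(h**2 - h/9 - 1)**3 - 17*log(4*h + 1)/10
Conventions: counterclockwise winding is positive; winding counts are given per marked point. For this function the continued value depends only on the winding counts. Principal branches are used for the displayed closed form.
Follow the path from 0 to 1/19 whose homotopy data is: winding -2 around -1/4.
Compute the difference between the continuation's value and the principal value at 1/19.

The rational part is single-valued and drops out of the difference; each branch term changes only by its own monodromy.
(-17/10)*log(1 - h/(-1/4)): each positive loop around -1/4 adds 2*pi*i to the log, so winding -2 contributes (-17/10)*(-2)*2*pi*i = (34/5)*pi*i.
Summing the contributions at h = 1/19 gives (34/5)*pi*i.

Continued minus principal equals (34/5)*pi*i.


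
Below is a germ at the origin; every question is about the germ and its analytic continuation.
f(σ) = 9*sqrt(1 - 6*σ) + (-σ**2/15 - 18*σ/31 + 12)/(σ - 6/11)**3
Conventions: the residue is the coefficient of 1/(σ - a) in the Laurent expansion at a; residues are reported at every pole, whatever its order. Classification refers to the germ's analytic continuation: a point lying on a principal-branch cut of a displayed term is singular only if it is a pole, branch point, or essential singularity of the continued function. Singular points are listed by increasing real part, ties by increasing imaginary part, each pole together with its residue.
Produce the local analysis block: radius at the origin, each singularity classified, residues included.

Radius of convergence at 0: 1/6.
At 1/6: an algebraic (square-root) branch point.
At 6/11: a pole of order 3; residue -1/15.

Denominator factor (σ - 6/11)^3: pole of order 3 at 6/11, modulus 6/11.
Branch term (9)*sqrt(1 - σ/(1/6)): its argument vanishes at σ = 1/6, a square-root branch point, modulus 1/6.
The radius of convergence is the smallest modulus among the singular points: 1/6.
The branch term is analytic at 6/11 and contributes nothing to the residue; only the rational part matters.
At the order-3 pole 6/11 set g(σ) = (σ - (6/11))^3*(rational part) = -σ**2/15 - 18*σ/31 + 12.
Order-3 pole: residue = g''(a)/2; g''(6/11) = -2/15, so the residue is -1/15.
List the singular points by increasing real part (a conjugate pair: the negative imaginary part first).


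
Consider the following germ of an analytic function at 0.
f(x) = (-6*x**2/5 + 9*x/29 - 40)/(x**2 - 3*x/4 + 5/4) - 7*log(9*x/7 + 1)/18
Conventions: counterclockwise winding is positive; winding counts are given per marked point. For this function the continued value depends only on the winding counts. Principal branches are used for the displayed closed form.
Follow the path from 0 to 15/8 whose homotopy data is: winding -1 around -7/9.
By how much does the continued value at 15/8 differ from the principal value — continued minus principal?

Continued minus principal equals (7/9)*pi*i.

The rational part is single-valued and drops out of the difference; each branch term changes only by its own monodromy.
(-7/18)*log(1 - x/(-7/9)): each positive loop around -7/9 adds 2*pi*i to the log, so winding -1 contributes (-7/18)*(-1)*2*pi*i = (7/9)*pi*i.
Summing the contributions at x = 15/8 gives (7/9)*pi*i.


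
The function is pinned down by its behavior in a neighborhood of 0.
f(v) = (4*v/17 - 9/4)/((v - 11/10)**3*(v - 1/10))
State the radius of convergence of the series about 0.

The radius of convergence is 1/10.

Denominator factor (v - 1/10): pole of order 1 at 1/10, modulus 1/10.
Denominator factor (v - 11/10)^3: pole of order 3 at 11/10, modulus 11/10.
The radius of convergence is the smallest modulus among the singular points: 1/10.


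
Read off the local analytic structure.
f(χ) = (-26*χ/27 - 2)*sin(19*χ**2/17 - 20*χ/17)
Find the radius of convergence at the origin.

The factor sin(19*χ**2/17 - 20*χ/17) is entire and contributes no finite singular point.
The polynomial part has no poles.
No finite singular points: the Taylor series at 0 converges everywhere.

The radius of convergence is infinite.


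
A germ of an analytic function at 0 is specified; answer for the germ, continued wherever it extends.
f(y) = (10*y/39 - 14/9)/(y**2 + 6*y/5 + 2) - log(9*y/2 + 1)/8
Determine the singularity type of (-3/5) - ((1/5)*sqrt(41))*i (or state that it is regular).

The denominator factor y**2 + 6*y/5 + 2 vanishes at (-3/5) - ((1/5)*sqrt(41))*i and appears to the power 1; the numerator there equals (-200/117) - ((2/39)*sqrt(41))*i, nonzero, and no other factor vanishes.
The branch terms are analytic at this point.
Hence a pole whose order is the multiplicity, 1.

The point is a pole of order 1.


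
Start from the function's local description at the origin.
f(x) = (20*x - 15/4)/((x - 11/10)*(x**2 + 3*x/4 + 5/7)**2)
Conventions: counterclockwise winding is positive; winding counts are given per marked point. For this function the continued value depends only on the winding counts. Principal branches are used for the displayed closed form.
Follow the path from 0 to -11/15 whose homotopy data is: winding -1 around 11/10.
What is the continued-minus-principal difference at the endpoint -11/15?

Continued minus principal equals 0.

The function is rational, hence single-valued: continuing it around any pole returns the same value, so the difference is 0.


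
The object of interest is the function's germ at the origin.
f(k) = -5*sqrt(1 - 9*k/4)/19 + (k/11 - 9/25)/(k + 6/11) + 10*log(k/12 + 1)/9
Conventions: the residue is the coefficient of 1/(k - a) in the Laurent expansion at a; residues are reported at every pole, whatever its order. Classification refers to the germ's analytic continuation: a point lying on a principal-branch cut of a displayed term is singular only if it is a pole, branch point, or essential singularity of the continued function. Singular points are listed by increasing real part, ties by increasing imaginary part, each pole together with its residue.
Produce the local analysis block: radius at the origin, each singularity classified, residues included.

Denominator factor (k + 6/11): pole of order 1 at -6/11, modulus 6/11.
Branch term (10/9)*log(1 - k/(-12)): its argument vanishes at k = -12, a logarithmic branch point, modulus 12.
Branch term (-5/19)*sqrt(1 - k/(4/9)): its argument vanishes at k = 4/9, a square-root branch point, modulus 4/9.
The radius of convergence is the smallest modulus among the singular points: 4/9.
The branch terms are analytic at -6/11 and contribute nothing to the residue; only the rational part matters.
At the order-1 pole -6/11 set g(k) = (k - (-6/11))*(rational part) = k/11 - 9/25.
Simple pole: residue = g(a) at a = -6/11, which is -1239/3025.
List the singular points by increasing real part (a conjugate pair: the negative imaginary part first).

Radius of convergence at 0: 4/9.
At -12: a logarithmic branch point.
At -6/11: a pole of order 1; residue -1239/3025.
At 4/9: an algebraic (square-root) branch point.


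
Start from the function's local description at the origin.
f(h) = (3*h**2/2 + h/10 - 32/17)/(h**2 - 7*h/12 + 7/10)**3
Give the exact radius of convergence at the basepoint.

The radius of convergence is (1/10)*sqrt(70).

Denominator factor (h**2 - 7*h/12 + 7/10)^3: discriminant -1771/720, complex-conjugate roots (7/24) + ((1/120)*sqrt(8855))*i and (7/24) - ((1/120)*sqrt(8855))*i; poles of order 3, moduli (1/10)*sqrt(70) and (1/10)*sqrt(70).
The radius of convergence is the smallest modulus among the singular points: (1/10)*sqrt(70).


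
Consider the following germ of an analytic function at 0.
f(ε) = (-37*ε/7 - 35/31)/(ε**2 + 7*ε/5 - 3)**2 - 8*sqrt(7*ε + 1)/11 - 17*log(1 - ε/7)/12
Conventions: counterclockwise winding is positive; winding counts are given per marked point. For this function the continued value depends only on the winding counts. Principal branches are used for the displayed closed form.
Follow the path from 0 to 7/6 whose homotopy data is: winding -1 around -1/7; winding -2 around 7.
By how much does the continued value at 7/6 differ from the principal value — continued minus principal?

The rational part is single-valued and drops out of the difference; each branch term changes only by its own monodromy.
(-8/11)*sqrt(1 - ε/(-1/7)): winding -1 is odd, the square root flips sign, contributing -2*(-8/11)*sqrt(1 - (7/6)/(-1/7)) = -2*(-8/11)*sqrt(55/6) = (8/33)*sqrt(330).
(-17/12)*log(1 - ε/(7)): each positive loop around 7 adds 2*pi*i to the log, so winding -2 contributes (-17/12)*(-2)*2*pi*i = (17/3)*pi*i.
Summing the contributions at ε = 7/6 gives ((8/33)*sqrt(330)) + ((17/3)*pi)*i.

Continued minus principal equals ((8/33)*sqrt(330)) + ((17/3)*pi)*i.


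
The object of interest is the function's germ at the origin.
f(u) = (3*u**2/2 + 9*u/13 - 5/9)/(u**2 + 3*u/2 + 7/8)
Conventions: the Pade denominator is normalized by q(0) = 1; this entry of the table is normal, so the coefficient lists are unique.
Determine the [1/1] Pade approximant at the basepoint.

The Pade approximant has numerator coefficients [-40/63, 1782076/1103193]; denominator coefficients [1, 7849/18858].

Taylor coefficients needed (expand at 0): a_0 = -40/63, a_1 = 3592/1911, a_2 = -31396/40131.
Write the denominator as Q(u) = 1 + q1*u. Requiring Q*f - P = O(u^3) with deg P <= 1 kills the coefficients of u^2..u^2 in Q*f:
  u^2: a_2 + q1*a_1 = 0, i.e. -31396/40131 + (3592/1911)*q1 = 0.
Solving this linear system: q1 = 7849/18858.
The numerator is Q*f truncated at degree 1: P0 = a_0 = -40/63; P1 = a_1 + q1*a_0 = 1782076/1103193.


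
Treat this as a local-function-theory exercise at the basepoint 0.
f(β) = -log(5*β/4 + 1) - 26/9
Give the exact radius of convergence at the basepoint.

Branch term (-1)*log(1 - β/(-4/5)): its argument vanishes at β = -4/5, a logarithmic branch point, modulus 4/5.
The radius of convergence is the smallest modulus among the singular points: 4/5.

The radius of convergence is 4/5.
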